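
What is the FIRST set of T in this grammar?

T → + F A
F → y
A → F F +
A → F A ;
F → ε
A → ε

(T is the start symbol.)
{ '+' }

To compute FIRST(T), examine every production with T on the left-hand side, reading each right-hand side left to right until a non-nullable symbol is reached.

From T → + F A:
  - '+' is a terminal: add '+' and stop

Collecting: FIRST(T) = { '+' }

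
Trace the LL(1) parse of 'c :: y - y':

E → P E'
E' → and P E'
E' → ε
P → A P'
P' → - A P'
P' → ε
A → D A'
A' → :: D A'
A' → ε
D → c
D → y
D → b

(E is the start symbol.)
LL(1) parsing maintains a stack (initially the start symbol over $) and the input. At each step: if the stack top is a terminal, match it against the current input token; if it is a non-terminal N, replace it with the RHS of M[N, lookahead] (the unique production whose predict set contains the lookahead).

Stack is shown with the top on the left.

Stack            Input         Action
-------------------------------------
E $              c :: y - y $  output E → P E'
P E' $           c :: y - y $  output P → A P'
A P' E' $        c :: y - y $  output A → D A'
D A' P' E' $     c :: y - y $  output D → c
c A' P' E' $     c :: y - y $  match 'c'
A' P' E' $       :: y - y $    output A' → :: D A'
:: D A' P' E' $  :: y - y $    match '::'
D A' P' E' $     y - y $       output D → y
y A' P' E' $     y - y $       match 'y'
A' P' E' $       - y $         output A' → ε
P' E' $          - y $         output P' → - A P'
- A P' E' $      - y $         match '-'
A P' E' $        y $           output A → D A'
D A' P' E' $     y $           output D → y
y A' P' E' $     y $           match 'y'
A' P' E' $       $             output A' → ε
P' E' $          $             output P' → ε
E' $             $             output E' → ε
$                $             accept

The string is accepted.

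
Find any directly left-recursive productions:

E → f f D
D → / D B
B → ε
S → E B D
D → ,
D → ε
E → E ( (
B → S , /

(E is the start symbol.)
E → f f D: starts with f
D → / D B: starts with '/'
B → ε: starts with ε
S → E B D: starts with E
D → ,: starts with ','
D → ε: starts with ε
E → E ( (: LEFT RECURSIVE (starts with E)
B → S , /: starts with S

The grammar has direct left recursion on: E.

Answer: Yes, E is left-recursive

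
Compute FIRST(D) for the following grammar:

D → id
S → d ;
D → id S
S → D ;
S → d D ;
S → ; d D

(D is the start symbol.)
From D → id:
  - id is a terminal: add 'id' and stop
From D → id S:
  - id is a terminal: add 'id' and stop

Collecting: FIRST(D) = { 'id' }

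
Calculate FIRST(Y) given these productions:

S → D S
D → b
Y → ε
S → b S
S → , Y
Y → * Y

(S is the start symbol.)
From Y → ε:
  - ε-production, so ε ∈ FIRST(Y)
From Y → * Y:
  - '*' is a terminal: add '*' and stop

Collecting: FIRST(Y) = { '*', ε }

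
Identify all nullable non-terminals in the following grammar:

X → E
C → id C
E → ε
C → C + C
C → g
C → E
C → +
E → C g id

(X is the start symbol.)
ε-productions: E → ε
So E is immediately nullable.
X → E: every symbol on the right is nullable, so X is nullable too.
C → E: every symbol on the right is nullable, so C is nullable too.
Every non-terminal is now nullable.
Nullable = { 'C', 'E', 'X' }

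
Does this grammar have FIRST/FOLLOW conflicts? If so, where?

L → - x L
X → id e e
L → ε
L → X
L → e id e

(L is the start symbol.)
No FIRST/FOLLOW conflicts.

Nullable non-terminals: L.
FIRST sets used below: FIRST(X) = { 'id' }

L: nullable alternative(s) L → ε; FOLLOW(L) = { $ }
  L → - x L: FIRST \ {ε} = { '-' } — disjoint from FOLLOW(L)
  L → ε: FIRST \ {ε} = { } — this is the only nullable alternative, skip
  L → X: FIRST \ {ε} = { 'id' } — disjoint from FOLLOW(L)
  L → e id e: FIRST \ {ε} = { 'e' } — disjoint from FOLLOW(L)

X has no nullable alternative, so no FIRST/FOLLOW check is needed there.

No FIRST/FOLLOW conflicts found.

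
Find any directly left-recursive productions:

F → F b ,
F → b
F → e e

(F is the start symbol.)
Direct left recursion occurs when N → N α for some non-terminal N (the right-hand side begins with the left-hand side itself).

F → F b ,: LEFT RECURSIVE (starts with F)
F → b: starts with b
F → e e: starts with e

The grammar has direct left recursion on: F.

Answer: Yes, F is left-recursive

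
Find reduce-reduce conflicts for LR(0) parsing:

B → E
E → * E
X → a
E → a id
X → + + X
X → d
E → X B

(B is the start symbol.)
No reduce-reduce conflicts

A reduce-reduce conflict occurs when an LR(0) state has two complete items [A → α .] and [B → β .] — both call for a reduction, and with no lookahead the parser cannot choose between them.

Augment with B' → B and build the canonical LR(0) collection (I0 = CLOSURE({[B' → . B]}), then GOTO on every symbol after a dot until no new states appear). It has 14 states:
  I0: { [B → . E], [B' → . B], [E → . * E], [E → . X B], [E → . a id], [X → . + + X], [X → . a], [X → . d] }  — shift
  I1: { [E → * . E], [E → . * E], [E → . X B], [E → . a id], [X → . + + X], [X → . a], [X → . d] }  — shift
  I2: { [X → + . + X] }  — shift
  I3: { [B' → B .] }  — accept
  I4: { [B → E .] }  — reduce
  I5: { [B → . E], [E → . * E], [E → . X B], [E → . a id], [E → X . B], [X → . + + X], [X → . a], [X → . d] }  — shift
  I6: { [E → a . id], [X → a .] }  — shift, reduce
  I7: { [X → d .] }  — reduce
  I8: { [E → a id .] }  — reduce
  I9: { [E → X B .] }  — reduce
  I10: { [X → + + . X], [X → . + + X], [X → . a], [X → . d] }  — shift
  I11: { [X → + + X .] }  — reduce
  I12: { [X → a .] }  — reduce
  I13: { [E → * E .] }  — reduce

No state contains more than one complete item.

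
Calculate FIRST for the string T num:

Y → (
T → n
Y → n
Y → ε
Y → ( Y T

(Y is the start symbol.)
{ 'n' }

FIRST sets of the non-terminals involved (from the grammar, by fixed-point iteration):
  FIRST(T) = { 'n' }

To compute FIRST(T num), process the symbols left to right:
Symbol T is a non-terminal. Add FIRST(T) \ {ε} = { 'n' }
T is not nullable (ε ∉ FIRST(T)), so stop here.
FIRST(T num) = { 'n' }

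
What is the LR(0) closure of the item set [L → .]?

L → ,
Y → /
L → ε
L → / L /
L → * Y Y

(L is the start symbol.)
{ [L → .] }

Start with: [L → .]
The dot is at the end, so nothing is added.

CLOSURE = { [L → .] }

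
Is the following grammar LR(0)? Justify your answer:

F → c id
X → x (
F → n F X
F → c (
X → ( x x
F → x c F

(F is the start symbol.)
Yes, the grammar is LR(0)

A grammar is LR(0) if no state in the canonical LR(0) collection has:
  - both a shift item (dot before a terminal) and a complete item (shift-reduce conflict), or
  - two or more complete items (reduce-reduce conflict; the accept item [F' → F .] counts as a complete item here).

Augment with F' → F and build the canonical LR(0) collection (I0 = CLOSURE({[F' → . F]}), then GOTO on every symbol after a dot until no new states appear). It has 16 states:
  I0: { [F → . c (], [F → . c id], [F → . n F X], [F → . x c F], [F' → . F] }  — shift
  I1: { [F' → F .] }  — accept
  I2: { [F → c . (], [F → c . id] }  — shift
  I3: { [F → . c (], [F → . c id], [F → . n F X], [F → . x c F], [F → n . F X] }  — shift
  I4: { [F → x . c F] }  — shift
  I5: { [F → . c (], [F → . c id], [F → . n F X], [F → . x c F], [F → x c . F] }  — shift
  I6: { [F → x c F .] }  — reduce
  I7: { [F → n F . X], [X → . ( x x], [X → . x (] }  — shift
  I8: { [X → ( . x x] }  — shift
  I9: { [F → n F X .] }  — reduce
  I10: { [X → x . (] }  — shift
  I11: { [X → x ( .] }  — reduce
  I12: { [X → ( x . x] }  — shift
  I13: { [X → ( x x .] }  — reduce
  I14: { [F → c ( .] }  — reduce
  I15: { [F → c id .] }  — reduce

Every state is either a pure shift/goto state or contains exactly one complete item and nothing to shift — no conflicts. The grammar is LR(0).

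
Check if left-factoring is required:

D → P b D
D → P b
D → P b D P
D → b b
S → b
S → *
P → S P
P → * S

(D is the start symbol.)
Yes, D has productions with common prefix 'P b'

Left-factoring is needed when two productions for the same non-terminal
share a common prefix on the right-hand side.

Productions for D:
  D → P b D
  D → P b
  D → P b D P
  D → b b
Productions for S:
  S → b
  S → *
Productions for P:
  P → S P
  P → * S

Found common prefix 'P b' in productions for D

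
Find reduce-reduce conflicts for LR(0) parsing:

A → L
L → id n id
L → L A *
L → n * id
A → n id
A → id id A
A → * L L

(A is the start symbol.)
Yes — I18: [A → * L L .] vs [A → L .]

Augment with A' → A and build the canonical LR(0) collection (I0 = CLOSURE({[A' → . A]}), then GOTO on every symbol after a dot until no new states appear). It has 19 states:
  I0: { [A → . * L L], [A → . L], [A → . id id A], [A → . n id], [A' → . A], [L → . L A *], [L → . id n id], [L → . n * id] }  — shift
  I1: { [A → * . L L], [L → . L A *], [L → . id n id], [L → . n * id] }  — shift
  I2: { [A' → A .] }  — accept
  I3: { [A → . * L L], [A → . L], [A → . id id A], [A → . n id], [A → L .], [L → . L A *], [L → . id n id], [L → . n * id], [L → L . A *] }  — shift, reduce
  I4: { [A → id . id A], [L → id . n id] }  — shift
  I5: { [A → n . id], [L → n . * id] }  — shift
  I6: { [L → n * . id] }  — shift
  I7: { [A → n id .] }  — reduce
  I8: { [L → n * id .] }  — reduce
  I9: { [A → . * L L], [A → . L], [A → . id id A], [A → . n id], [A → id id . A], [L → . L A *], [L → . id n id], [L → . n * id] }  — shift
  I10: { [L → id n . id] }  — shift
  I11: { [L → id n id .] }  — reduce
  I12: { [A → id id A .] }  — reduce
  I13: { [L → L A . *] }  — shift
  I14: { [L → L A * .] }  — reduce
  I15: { [A → * L . L], [A → . * L L], [A → . L], [A → . id id A], [A → . n id], [L → . L A *], [L → . id n id], [L → . n * id], [L → L . A *] }  — shift
  I16: { [L → id . n id] }  — shift
  I17: { [L → n . * id] }  — shift
  I18: { [A → * L L .], [A → . * L L], [A → . L], [A → . id id A], [A → . n id], [A → L .], [L → . L A *], [L → . id n id], [L → . n * id], [L → L . A *] }  — shift, 2 reduces

I18 contains complete items [A → * L L .], [A → L .] — reduce-reduce conflict.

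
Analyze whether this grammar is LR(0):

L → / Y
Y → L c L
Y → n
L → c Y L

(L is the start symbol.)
A grammar is LR(0) if no state in the canonical LR(0) collection has:
  - both a shift item (dot before a terminal) and a complete item (shift-reduce conflict), or
  - two or more complete items (reduce-reduce conflict; the accept item [L' → L .] counts as a complete item here).

Augment with L' → L and build the canonical LR(0) collection (I0 = CLOSURE({[L' → . L]}), then GOTO on every symbol after a dot until no new states appear). It has 11 states:
  I0: { [L → . / Y], [L → . c Y L], [L' → . L] }  — shift
  I1: { [L → . / Y], [L → . c Y L], [L → / . Y], [Y → . L c L], [Y → . n] }  — shift
  I2: { [L' → L .] }  — accept
  I3: { [L → . / Y], [L → . c Y L], [L → c . Y L], [Y → . L c L], [Y → . n] }  — shift
  I4: { [Y → L . c L] }  — shift
  I5: { [L → . / Y], [L → . c Y L], [L → c Y . L] }  — shift
  I6: { [Y → n .] }  — reduce
  I7: { [L → c Y L .] }  — reduce
  I8: { [L → . / Y], [L → . c Y L], [Y → L c . L] }  — shift
  I9: { [Y → L c L .] }  — reduce
  I10: { [L → / Y .] }  — reduce

Every state is either a pure shift/goto state or contains exactly one complete item and nothing to shift — no conflicts. The grammar is LR(0).

Answer: Yes, the grammar is LR(0)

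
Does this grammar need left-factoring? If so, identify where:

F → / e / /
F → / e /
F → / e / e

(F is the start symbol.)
Left-factoring is needed when two productions for the same non-terminal
share a common prefix on the right-hand side.

Productions for F:
  F → / e / /
  F → / e /
  F → / e / e

Found common prefix '/ e /' in productions for F

Answer: Yes, F has productions with common prefix '/ e /'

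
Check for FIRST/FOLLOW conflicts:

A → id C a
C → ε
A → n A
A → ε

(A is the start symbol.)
Nullable non-terminals: A, C.

A: nullable alternative(s) A → ε; FOLLOW(A) = { $ }
  A → id C a: FIRST \ {ε} = { 'id' } — disjoint from FOLLOW(A)
  A → n A: FIRST \ {ε} = { 'n' } — disjoint from FOLLOW(A)
  A → ε: FIRST \ {ε} = { } — this is the only nullable alternative, skip
C has a nullable alternative but only one production, so nothing to check.

No FIRST/FOLLOW conflicts found.

Answer: No FIRST/FOLLOW conflicts.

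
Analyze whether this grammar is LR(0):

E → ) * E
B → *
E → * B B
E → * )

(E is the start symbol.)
A grammar is LR(0) if no state in the canonical LR(0) collection has:
  - both a shift item (dot before a terminal) and a complete item (shift-reduce conflict), or
  - two or more complete items (reduce-reduce conflict; the accept item [E' → E .] counts as a complete item here).

Augment with E' → E and build the canonical LR(0) collection (I0 = CLOSURE({[E' → . E]}), then GOTO on every symbol after a dot until no new states appear). It has 10 states:
  I0: { [E → . ) * E], [E → . * )], [E → . * B B], [E' → . E] }  — shift
  I1: { [E → ) . * E] }  — shift
  I2: { [B → . *], [E → * . )], [E → * . B B] }  — shift
  I3: { [E' → E .] }  — accept
  I4: { [E → * ) .] }  — reduce
  I5: { [B → * .] }  — reduce
  I6: { [B → . *], [E → * B . B] }  — shift
  I7: { [E → * B B .] }  — reduce
  I8: { [E → ) * . E], [E → . ) * E], [E → . * )], [E → . * B B] }  — shift
  I9: { [E → ) * E .] }  — reduce

Every state is either a pure shift/goto state or contains exactly one complete item and nothing to shift — no conflicts. The grammar is LR(0).

Answer: Yes, the grammar is LR(0)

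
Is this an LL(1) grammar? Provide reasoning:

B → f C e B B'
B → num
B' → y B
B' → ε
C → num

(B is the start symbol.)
No. Predict set conflict for B': { 'y' }

A grammar is LL(1) if for each non-terminal N with multiple productions, the predict sets of those productions are pairwise disjoint, where PREDICT(N → α) = (FIRST(α) \ {ε}) ∪ (FOLLOW(N) if α ⇒* ε).

Relevant sets:
  FOLLOW(B') = { $, 'y' }

For B:
  PREDICT(B → f C e B B') = { 'f' }
  PREDICT(B → num) = { 'num' }
For B':
  PREDICT(B' → y B) = { 'y' }
  PREDICT(B' → ε) = { $, 'y' }
C has a single production, so nothing to check there.

Conflict found: Predict set conflict for B': { 'y' }
The grammar is NOT LL(1).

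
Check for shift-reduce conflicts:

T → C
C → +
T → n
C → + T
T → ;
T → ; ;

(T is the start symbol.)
Yes — I1: [C → + .] vs [C → . +]; I2: [T → ; .] vs [T → ; . ;]

A shift-reduce conflict occurs when an LR(0) state has both:
  - a complete (reduce) item [A → α .] (dot at the end), and
  - a shift item [B → β . c γ] (dot before a terminal).

Augment with T' → T and build the canonical LR(0) collection (I0 = CLOSURE({[T' → . T]}), then GOTO on every symbol after a dot until no new states appear). It has 8 states:
  I0: { [C → . + T], [C → . +], [T → . ; ;], [T → . ;], [T → . C], [T → . n], [T' → . T] }  — shift
  I1: { [C → + . T], [C → + .], [C → . + T], [C → . +], [T → . ; ;], [T → . ;], [T → . C], [T → . n] }  — shift, reduce
  I2: { [T → ; . ;], [T → ; .] }  — shift, reduce
  I3: { [T → C .] }  — reduce
  I4: { [T' → T .] }  — accept
  I5: { [T → n .] }  — reduce
  I6: { [T → ; ; .] }  — reduce
  I7: { [C → + T .] }  — reduce

I1 contains reduce item [C → + .] and shift items [C → . +], [C → . + T], [T → . ;], [T → . ; ;], [T → . n] — shift-reduce conflict.
I2 contains reduce item [T → ; .] and shift item [T → ; . ;] — shift-reduce conflict.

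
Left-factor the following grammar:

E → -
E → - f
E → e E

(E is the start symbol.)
Left-factoring transforms A → αβ₁ | αβ₂ into A → αA' and A' → β₁ | β₂
(α is the longest common prefix among the alternatives). Repeat until
no nonterminal has two alternatives with a common prefix.

Round 1: E has alternatives sharing prefix '-'. Introduce E': E → - E'
  Add: E' → ε
  Add: E' → f

No remaining common prefixes — done.

Resulting grammar:
E → - E'
E' → ε
E' → f
E → e E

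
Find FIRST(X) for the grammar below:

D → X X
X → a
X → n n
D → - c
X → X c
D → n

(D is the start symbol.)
{ 'a', 'n' }

To compute FIRST(X), examine every production with X on the left-hand side, reading each right-hand side left to right until a non-nullable symbol is reached.

From X → a:
  - a is a terminal: add 'a' and stop
From X → n n:
  - n is a terminal: add 'n' and stop
From X → X c:
  - X is the symbol being defined: contributes nothing new
    X is not nullable, so stop

Collecting: FIRST(X) = { 'a', 'n' }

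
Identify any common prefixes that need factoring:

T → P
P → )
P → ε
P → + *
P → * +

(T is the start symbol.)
Left-factoring is needed when two productions for the same non-terminal
share a common prefix on the right-hand side.

Productions for P:
  P → )
  P → ε
  P → + *
  P → * +

No common prefixes found.

Answer: No, left-factoring is not needed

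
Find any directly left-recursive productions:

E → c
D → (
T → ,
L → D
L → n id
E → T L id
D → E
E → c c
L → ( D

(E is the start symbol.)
No direct left recursion

E → c: starts with c
D → (: starts with '('
T → ,: starts with ','
L → D: starts with D
L → n id: starts with n
E → T L id: starts with T
D → E: starts with E
E → c c: starts with c
L → ( D: starts with '('

No direct left recursion found.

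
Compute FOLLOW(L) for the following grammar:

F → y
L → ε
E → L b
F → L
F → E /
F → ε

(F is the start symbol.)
{ $, 'b' }

To compute FOLLOW(L), find every occurrence of L on a right-hand side N → α L β: add FIRST(β) \ {ε}, and if β is empty or nullable also add FOLLOW(N). Iterate to a fixed point.

In E → L b: L is followed by b, add FIRST(b) \ {ε} = { 'b' }
In F → L: L is at the end, add FOLLOW(F)

The FOLLOW sets referred to above (computed the same way, to a fixed point):
  FOLLOW(F) = { $ }

Taking the union: FOLLOW(L) = { $, 'b' }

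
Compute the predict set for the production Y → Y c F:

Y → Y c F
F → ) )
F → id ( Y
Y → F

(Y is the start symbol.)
PREDICT(Y → Y c F) = (FIRST(RHS) \ {ε}) ∪ (FOLLOW(Y) if ε ∈ FIRST(RHS), i.e. RHS ⇒* ε)
FIRST(Y) = { ')', 'id' }
FIRST(Y c F) = { ')', 'id' }
ε ∉ FIRST(Y c F), so FOLLOW(Y) is not added.
PREDICT(Y → Y c F) = { ')', 'id' }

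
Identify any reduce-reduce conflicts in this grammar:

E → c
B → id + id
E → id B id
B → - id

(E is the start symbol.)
No reduce-reduce conflicts

A reduce-reduce conflict occurs when an LR(0) state has two complete items [A → α .] and [B → β .] — both call for a reduction, and with no lookahead the parser cannot choose between them.

Augment with E' → E and build the canonical LR(0) collection (I0 = CLOSURE({[E' → . E]}), then GOTO on every symbol after a dot until no new states appear). It has 11 states:
  I0: { [E → . c], [E → . id B id], [E' → . E] }  — shift
  I1: { [E' → E .] }  — accept
  I2: { [E → c .] }  — reduce
  I3: { [B → . - id], [B → . id + id], [E → id . B id] }  — shift
  I4: { [B → - . id] }  — shift
  I5: { [E → id B . id] }  — shift
  I6: { [B → id . + id] }  — shift
  I7: { [B → id + . id] }  — shift
  I8: { [B → id + id .] }  — reduce
  I9: { [E → id B id .] }  — reduce
  I10: { [B → - id .] }  — reduce

No state contains more than one complete item.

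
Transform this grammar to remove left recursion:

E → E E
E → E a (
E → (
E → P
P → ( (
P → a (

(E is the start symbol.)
E is directly left-recursive. The standard transformation for
  A → A α₁ | ... | A α_m | β₁ | ... | β_n
is
  A  → β₁ A' | ... | β_n A'
  A' → α₁ A' | ... | α_m A' | ε

E → ( becomes E → ( E'
E → P becomes E → P E'
E → E E becomes E' → E E'
E → E a ( becomes E' → a ( E'
Add E' → ε

Productions for other non-terminals are unchanged:
  P → ( (
  P → a (

Resulting grammar:
E → ( E'
E → P E'
E' → E E'
E' → a ( E'
E' → ε
P → ( (
P → a (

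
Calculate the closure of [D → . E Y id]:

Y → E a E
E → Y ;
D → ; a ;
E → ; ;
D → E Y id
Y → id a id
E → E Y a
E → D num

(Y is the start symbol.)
To compute CLOSURE, for each item [A → α.Bβ] where B is a non-terminal, add [B → .γ] for all productions B → γ; repeat for the newly added items until nothing changes.

Start with: [D → . E Y id]
  [D → . E Y id] has the dot before E: add [E → . Y ;], [E → . ; ;], [E → . E Y a], [E → . D num]
  [E → . Y ;] has the dot before Y: add [Y → . E a E], [Y → . id a id]
  [E → . D num] has the dot before D: add [D → . ; a ;]
No further items can be added.

CLOSURE = { [D → . ; a ;], [D → . E Y id], [E → . ; ;], [E → . D num], [E → . E Y a], [E → . Y ;], [Y → . E a E], [Y → . id a id] }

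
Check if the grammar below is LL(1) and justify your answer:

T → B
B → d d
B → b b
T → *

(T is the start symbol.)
Yes, the grammar is LL(1).

Relevant sets:
  FIRST(B) = { 'b', 'd' }

For T:
  PREDICT(T → B) = { 'b', 'd' }
  PREDICT(T → '*') = { '*' }
For B:
  PREDICT(B → d d) = { 'd' }
  PREDICT(B → b b) = { 'b' }

All predict sets are disjoint. The grammar IS LL(1).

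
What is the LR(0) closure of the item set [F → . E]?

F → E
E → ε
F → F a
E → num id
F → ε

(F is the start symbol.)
{ [E → . num id], [E → .], [F → . E] }

To compute CLOSURE, for each item [A → α.Bβ] where B is a non-terminal, add [B → .γ] for all productions B → γ; repeat for the newly added items until nothing changes.

Start with: [F → . E]
  [F → . E] has the dot before E: add [E → .], [E → . num id]
No further items can be added.

CLOSURE = { [E → . num id], [E → .], [F → . E] }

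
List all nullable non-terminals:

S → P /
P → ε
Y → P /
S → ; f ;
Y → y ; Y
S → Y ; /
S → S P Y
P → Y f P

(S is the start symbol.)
{ 'P' }

A non-terminal is nullable if it can derive ε (the empty string): either it has an ε-production, or it has a production whose right-hand side consists entirely of nullable non-terminals.

ε-productions: P → ε
So P is immediately nullable.
No further non-terminal can be added: every production for the remaining non-terminals contains a terminal or a non-nullable non-terminal.
Nullable = { 'P' }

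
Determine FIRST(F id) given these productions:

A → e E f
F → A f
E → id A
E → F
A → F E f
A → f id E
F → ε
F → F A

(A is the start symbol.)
{ 'e', 'f', 'id' }

FIRST sets of the non-terminals involved (from the grammar, by fixed-point iteration):
  FIRST(F) = { 'e', 'f', 'id', ε }

To compute FIRST(F id), process the symbols left to right:
Symbol F is a non-terminal. Add FIRST(F) \ {ε} = { 'e', 'f', 'id' }
F is nullable (ε ∈ FIRST(F)), continue to the next symbol.
Symbol id is a terminal. Add 'id' and stop.
FIRST(F id) = { 'e', 'f', 'id' }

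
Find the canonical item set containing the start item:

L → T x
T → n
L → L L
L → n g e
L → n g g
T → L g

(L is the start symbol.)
{ [L → . L L], [L → . T x], [L → . n g e], [L → . n g g], [L' → . L], [T → . L g], [T → . n] }

First, augment the grammar with L' → L
I₀ = CLOSURE({ [L' → . L] }):
  [L' → . L] has the dot before L: add [L → . T x], [L → . L L], [L → . n g e], [L → . n g g]
  [L → . T x] has the dot before T: add [T → . n], [T → . L g]
No further items can be added.

I₀ = { [L → . L L], [L → . T x], [L → . n g e], [L → . n g g], [L' → . L], [T → . L g], [T → . n] }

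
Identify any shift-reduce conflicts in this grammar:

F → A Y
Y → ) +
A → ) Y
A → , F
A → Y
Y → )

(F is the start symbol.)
Yes — I1: [Y → ) .] vs [Y → . )]; I6: [Y → ) .] vs [Y → ) . +]

A shift-reduce conflict occurs when an LR(0) state has both:
  - a complete (reduce) item [A → α .] (dot at the end), and
  - a shift item [B → β . c γ] (dot before a terminal).

Augment with F' → F and build the canonical LR(0) collection (I0 = CLOSURE({[F' → . F]}), then GOTO on every symbol after a dot until no new states appear). It has 11 states:
  I0: { [A → . ) Y], [A → . , F], [A → . Y], [F → . A Y], [F' → . F], [Y → . ) +], [Y → . )] }  — shift
  I1: { [A → ) . Y], [Y → ) . +], [Y → ) .], [Y → . ) +], [Y → . )] }  — shift, reduce
  I2: { [A → , . F], [A → . ) Y], [A → . , F], [A → . Y], [F → . A Y], [Y → . ) +], [Y → . )] }  — shift
  I3: { [F → A . Y], [Y → . ) +], [Y → . )] }  — shift
  I4: { [F' → F .] }  — accept
  I5: { [A → Y .] }  — reduce
  I6: { [Y → ) . +], [Y → ) .] }  — shift, reduce
  I7: { [F → A Y .] }  — reduce
  I8: { [Y → ) + .] }  — reduce
  I9: { [A → , F .] }  — reduce
  I10: { [A → ) Y .] }  — reduce

I1 contains reduce item [Y → ) .] and shift items [Y → . )], [Y → . ) +], [Y → ) . +] — shift-reduce conflict.
I6 contains reduce item [Y → ) .] and shift item [Y → ) . +] — shift-reduce conflict.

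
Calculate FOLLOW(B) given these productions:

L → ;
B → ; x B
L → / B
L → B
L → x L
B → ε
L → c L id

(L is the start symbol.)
In B → ; x B: B is at the end; this adds FOLLOW(B) to itself — nothing new
In L → / B: B is at the end, add FOLLOW(L)
In L → B: B is at the end, add FOLLOW(L)

The FOLLOW sets referred to above (computed the same way, to a fixed point):
  FOLLOW(L) = { $, 'id' }

Taking the union: FOLLOW(B) = { $, 'id' }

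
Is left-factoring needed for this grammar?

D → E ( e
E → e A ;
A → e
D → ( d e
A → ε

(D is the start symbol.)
No, left-factoring is not needed

Left-factoring is needed when two productions for the same non-terminal
share a common prefix on the right-hand side.

Productions for D:
  D → E ( e
  D → ( d e
Productions for A:
  A → e
  A → ε

No common prefixes found.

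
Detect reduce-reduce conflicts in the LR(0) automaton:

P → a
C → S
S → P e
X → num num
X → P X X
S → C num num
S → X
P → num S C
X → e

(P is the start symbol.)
Yes — I17: [S → P e .] vs [X → e .]

A reduce-reduce conflict occurs when an LR(0) state has two complete items [A → α .] and [B → β .] — both call for a reduction, and with no lookahead the parser cannot choose between them.

Augment with P' → P and build the canonical LR(0) collection (I0 = CLOSURE({[P' → . P]}), then GOTO on every symbol after a dot until no new states appear). It has 19 states:
  I0: { [P → . a], [P → . num S C], [P' → . P] }  — shift
  I1: { [P' → P .] }  — accept
  I2: { [P → a .] }  — reduce
  I3: { [C → . S], [P → . a], [P → . num S C], [P → num . S C], [S → . C num num], [S → . P e], [S → . X], [X → . P X X], [X → . e], [X → . num num] }  — shift
  I4: { [S → C . num num] }  — shift
  I5: { [P → . a], [P → . num S C], [S → P . e], [X → . P X X], [X → . e], [X → . num num], [X → P . X X] }  — shift
  I6: { [C → . S], [C → S .], [P → . a], [P → . num S C], [P → num S . C], [S → . C num num], [S → . P e], [S → . X], [X → . P X X], [X → . e], [X → . num num] }  — shift, reduce
  I7: { [S → X .] }  — reduce
  I8: { [X → e .] }  — reduce
  I9: { [C → . S], [P → . a], [P → . num S C], [P → num . S C], [S → . C num num], [S → . P e], [S → . X], [X → . P X X], [X → . e], [X → . num num], [X → num . num] }  — shift
  I10: { [C → . S], [P → . a], [P → . num S C], [P → num . S C], [S → . C num num], [S → . P e], [S → . X], [X → . P X X], [X → . e], [X → . num num], [X → num . num], [X → num num .] }  — shift, reduce
  I11: { [P → num S C .], [S → C . num num] }  — shift, reduce
  I12: { [C → S .] }  — reduce
  I13: { [S → C num . num] }  — shift
  I14: { [S → C num num .] }  — reduce
  I15: { [P → . a], [P → . num S C], [X → . P X X], [X → . e], [X → . num num], [X → P . X X] }  — shift
  I16: { [P → . a], [P → . num S C], [X → . P X X], [X → . e], [X → . num num], [X → P X . X] }  — shift
  I17: { [S → P e .], [X → e .] }  — 2 reduces
  I18: { [X → P X X .] }  — reduce

I17 contains complete items [S → P e .], [X → e .] — reduce-reduce conflict.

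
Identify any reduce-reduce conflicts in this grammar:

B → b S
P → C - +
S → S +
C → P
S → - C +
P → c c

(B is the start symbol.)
A reduce-reduce conflict occurs when an LR(0) state has two complete items [A → α .] and [B → β .] — both call for a reduction, and with no lookahead the parser cannot choose between them.

Augment with B' → B and build the canonical LR(0) collection (I0 = CLOSURE({[B' → . B]}), then GOTO on every symbol after a dot until no new states appear). It has 13 states:
  I0: { [B → . b S], [B' → . B] }  — shift
  I1: { [B' → B .] }  — accept
  I2: { [B → b . S], [S → . - C +], [S → . S +] }  — shift
  I3: { [C → . P], [P → . C - +], [P → . c c], [S → - . C +] }  — shift
  I4: { [B → b S .], [S → S . +] }  — shift, reduce
  I5: { [S → S + .] }  — reduce
  I6: { [P → C . - +], [S → - C . +] }  — shift
  I7: { [C → P .] }  — reduce
  I8: { [P → c . c] }  — shift
  I9: { [P → c c .] }  — reduce
  I10: { [S → - C + .] }  — reduce
  I11: { [P → C - . +] }  — shift
  I12: { [P → C - + .] }  — reduce

No state contains more than one complete item.

Answer: No reduce-reduce conflicts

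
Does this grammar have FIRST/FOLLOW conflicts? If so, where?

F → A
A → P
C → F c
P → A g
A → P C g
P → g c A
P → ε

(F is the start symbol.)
Yes. A → P C g with FOLLOW(A) on { 'c', 'g' }; P → A g with FOLLOW(P) on { 'c', 'g' }; P → g c A with FOLLOW(P) on { 'g' }

A FIRST/FOLLOW conflict occurs when a non-terminal N has a nullable alternative N → β (β ⇒* ε) and another alternative N → α with FIRST(α) ∩ FOLLOW(N) ≠ ∅: on such a lookahead the parser cannot decide between expanding α and letting N vanish via β.

Nullable non-terminals: A, F, P.
FIRST sets used below: FIRST(P) = { 'c', 'g', ε }, FIRST(C) = { 'c', 'g' }, FIRST(A) = { 'c', 'g', ε }

A: nullable alternative(s) A → P; FOLLOW(A) = { $, 'c', 'g' }
  A → P: FIRST \ {ε} = { 'c', 'g' } — this is the only nullable alternative, skip
  A → P C g: FIRST \ {ε} = { 'c', 'g' } — overlaps FOLLOW(A) on { 'c', 'g' }: CONFLICT
F has a nullable alternative but only one production, so nothing to check.

P: nullable alternative(s) P → ε; FOLLOW(P) = { $, 'c', 'g' }
  P → A g: FIRST \ {ε} = { 'c', 'g' } — overlaps FOLLOW(P) on { 'c', 'g' }: CONFLICT
  P → g c A: FIRST \ {ε} = { 'g' } — overlaps FOLLOW(P) on { 'g' }: CONFLICT
  P → ε: FIRST \ {ε} = { } — this is the only nullable alternative, skip

C has no nullable alternative, so no FIRST/FOLLOW check is needed there.

So the grammar has 3 FIRST/FOLLOW conflicts (marked CONFLICT above).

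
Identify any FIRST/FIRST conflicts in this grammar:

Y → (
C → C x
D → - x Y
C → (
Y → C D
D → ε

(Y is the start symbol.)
A FIRST/FIRST conflict occurs when two productions N → α and N → β for the same non-terminal have FIRST(α) ∩ FIRST(β) ≠ ∅ (with ε ∈ FIRST of a nullable right-hand side, so two nullable alternatives also conflict).

FIRST sets of the non-terminals at (or reachable through a nullable prefix from) the front of some alternative:
  FIRST(C) = { '(' }

Productions for Y:
  Y → (: FIRST = { '(' }
  Y → C D: FIRST = { '(' }
Productions for C:
  C → C x: FIRST = { '(' }
  C → (: FIRST = { '(' }
Productions for D:
  D → - x Y: FIRST = { '-' }
  D → ε: FIRST = { ε }

Conflict for Y: Y → ( and Y → C D
  Overlap: { '(' }
Conflict for C: C → C x and C → (
  Overlap: { '(' }

Answer: Yes. Y → '(' / Y → C D on { '(' }; C → C x / C → '(' on { '(' }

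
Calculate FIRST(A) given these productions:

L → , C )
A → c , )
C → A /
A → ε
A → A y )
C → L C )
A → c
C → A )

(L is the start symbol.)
From A → c , ):
  - c is a terminal: add 'c' and stop
From A → ε:
  - ε-production, so ε ∈ FIRST(A)
From A → A y ):
  - A is the symbol being defined: contributes nothing new
    A is nullable, so continue to the next symbol
  - y is a terminal: add 'y' and stop
From A → c:
  - c is a terminal: add 'c' and stop

Collecting: FIRST(A) = { 'c', 'y', ε }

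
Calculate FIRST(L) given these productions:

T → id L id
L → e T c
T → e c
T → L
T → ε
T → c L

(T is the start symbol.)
From L → e T c:
  - e is a terminal: add 'e' and stop

Collecting: FIRST(L) = { 'e' }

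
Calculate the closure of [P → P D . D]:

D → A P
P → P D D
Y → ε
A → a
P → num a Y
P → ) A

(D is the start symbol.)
{ [A → . a], [D → . A P], [P → P D . D] }

Start with: [P → P D . D]
  [P → P D . D] has the dot before D: add [D → . A P]
  [D → . A P] has the dot before A: add [A → . a]
No further items can be added.

CLOSURE = { [A → . a], [D → . A P], [P → P D . D] }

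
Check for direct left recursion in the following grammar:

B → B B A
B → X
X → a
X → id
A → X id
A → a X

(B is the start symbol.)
Direct left recursion occurs when N → N α for some non-terminal N (the right-hand side begins with the left-hand side itself).

B → B B A: LEFT RECURSIVE (starts with B)
B → X: starts with X
X → a: starts with a
X → id: starts with id
A → X id: starts with X
A → a X: starts with a

The grammar has direct left recursion on: B.

Answer: Yes, B is left-recursive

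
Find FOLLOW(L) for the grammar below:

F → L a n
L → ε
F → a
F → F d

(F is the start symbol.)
{ 'a' }

In F → L a n: L is followed by a n, add FIRST(a n) \ {ε} = { 'a' }

Taking the union: FOLLOW(L) = { 'a' }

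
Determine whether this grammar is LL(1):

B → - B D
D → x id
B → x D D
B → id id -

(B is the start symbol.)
For B:
  PREDICT(B → '-' B D) = { '-' }
  PREDICT(B → x D D) = { 'x' }
  PREDICT(B → id id '-') = { 'id' }
D has a single production, so nothing to check there.

All predict sets are disjoint. The grammar IS LL(1).

Answer: Yes, the grammar is LL(1).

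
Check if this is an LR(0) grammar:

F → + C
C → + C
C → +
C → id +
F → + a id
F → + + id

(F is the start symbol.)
No. Shift-reduce conflict between [C → + .] and [C → . +]

A grammar is LR(0) if no state in the canonical LR(0) collection has:
  - both a shift item (dot before a terminal) and a complete item (shift-reduce conflict), or
  - two or more complete items (reduce-reduce conflict; the accept item [F' → F .] counts as a complete item here).

Augment with F' → F and build the canonical LR(0) collection (I0 = CLOSURE({[F' → . F]}), then GOTO on every symbol after a dot until no new states appear). It has 12 states:
  I0: { [F → . + + id], [F → . + C], [F → . + a id], [F' → . F] }  — shift
  I1: { [C → . + C], [C → . +], [C → . id +], [F → + . + id], [F → + . C], [F → + . a id] }  — shift
  I2: { [F' → F .] }  — accept
  I3: { [C → + . C], [C → + .], [C → . + C], [C → . +], [C → . id +], [F → + + . id] }  — shift, reduce
  I4: { [F → + C .] }  — reduce
  I5: { [F → + a . id] }  — shift
  I6: { [C → id . +] }  — shift
  I7: { [C → id + .] }  — reduce
  I8: { [F → + a id .] }  — reduce
  I9: { [C → + . C], [C → + .], [C → . + C], [C → . +], [C → . id +] }  — shift, reduce
  I10: { [C → + C .] }  — reduce
  I11: { [C → id . +], [F → + + id .] }  — shift, reduce

Conflict in state I3:
  Shift-reduce conflict between [C → + .] and [C → . +]
So the grammar is NOT LR(0).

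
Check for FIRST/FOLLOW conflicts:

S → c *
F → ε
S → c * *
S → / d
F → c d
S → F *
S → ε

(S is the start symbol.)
A FIRST/FOLLOW conflict occurs when a non-terminal N has a nullable alternative N → β (β ⇒* ε) and another alternative N → α with FIRST(α) ∩ FOLLOW(N) ≠ ∅: on such a lookahead the parser cannot decide between expanding α and letting N vanish via β.

Nullable non-terminals: F, S.
FIRST sets used below: FIRST(F) = { 'c', ε }

F: nullable alternative(s) F → ε; FOLLOW(F) = { '*' }
  F → ε: FIRST \ {ε} = { } — this is the only nullable alternative, skip
  F → c d: FIRST \ {ε} = { 'c' } — disjoint from FOLLOW(F)

S: nullable alternative(s) S → ε; FOLLOW(S) = { $ }
  S → c *: FIRST \ {ε} = { 'c' } — disjoint from FOLLOW(S)
  S → c * *: FIRST \ {ε} = { 'c' } — disjoint from FOLLOW(S)
  S → / d: FIRST \ {ε} = { '/' } — disjoint from FOLLOW(S)
  S → F *: FIRST \ {ε} = { '*', 'c' } — disjoint from FOLLOW(S)
  S → ε: FIRST \ {ε} = { } — this is the only nullable alternative, skip

No FIRST/FOLLOW conflicts found.

Answer: No FIRST/FOLLOW conflicts.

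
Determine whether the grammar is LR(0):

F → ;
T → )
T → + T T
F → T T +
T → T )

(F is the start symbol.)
A grammar is LR(0) if no state in the canonical LR(0) collection has:
  - both a shift item (dot before a terminal) and a complete item (shift-reduce conflict), or
  - two or more complete items (reduce-reduce conflict; the accept item [F' → F .] counts as a complete item here).

Augment with F' → F and build the canonical LR(0) collection (I0 = CLOSURE({[F' → . F]}), then GOTO on every symbol after a dot until no new states appear). It has 12 states:
  I0: { [F → . ;], [F → . T T +], [F' → . F], [T → . )], [T → . + T T], [T → . T )] }  — shift
  I1: { [T → ) .] }  — reduce
  I2: { [T → + . T T], [T → . )], [T → . + T T], [T → . T )] }  — shift
  I3: { [F → ; .] }  — reduce
  I4: { [F' → F .] }  — accept
  I5: { [F → T . T +], [T → . )], [T → . + T T], [T → . T )], [T → T . )] }  — shift
  I6: { [T → ) .], [T → T ) .] }  — 2 reduces
  I7: { [F → T T . +], [T → T . )] }  — shift
  I8: { [T → T ) .] }  — reduce
  I9: { [F → T T + .] }  — reduce
  I10: { [T → + T . T], [T → . )], [T → . + T T], [T → . T )], [T → T . )] }  — shift
  I11: { [T → + T T .], [T → T . )] }  — shift, reduce

Conflict in state I6:
  Reduce-reduce conflict: [T → ) .] and [T → T ) .]
So the grammar is NOT LR(0).

Answer: No. Reduce-reduce conflict: [T → ) .] and [T → T ) .]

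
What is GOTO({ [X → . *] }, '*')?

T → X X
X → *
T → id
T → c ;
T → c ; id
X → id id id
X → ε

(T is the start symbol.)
{ [X → * .] }

GOTO(I, '*') = CLOSURE({ [A → αX.β] : [A → α.Xβ] ∈ I, X = '*' })

Items with dot before '*', with the dot advanced:
  [X → . *] → [X → * .]
Closure adds nothing (no advanced item has the dot before a non-terminal).

GOTO = { [X → * .] }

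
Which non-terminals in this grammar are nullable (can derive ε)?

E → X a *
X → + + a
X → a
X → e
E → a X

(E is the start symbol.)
A non-terminal is nullable if it can derive ε (the empty string): either it has an ε-production, or it has a production whose right-hand side consists entirely of nullable non-terminals.

There are no ε-productions, so no non-terminal can derive ε.
No non-terminals are nullable.

Answer: None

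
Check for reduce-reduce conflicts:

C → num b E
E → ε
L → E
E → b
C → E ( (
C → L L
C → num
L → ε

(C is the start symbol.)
A reduce-reduce conflict occurs when an LR(0) state has two complete items [A → α .] and [B → β .] — both call for a reduction, and with no lookahead the parser cannot choose between them.

Augment with C' → C and build the canonical LR(0) collection (I0 = CLOSURE({[C' → . C]}), then GOTO on every symbol after a dot until no new states appear). It has 12 states:
  I0: { [C → . E ( (], [C → . L L], [C → . num b E], [C → . num], [C' → . C], [E → . b], [E → .], [L → . E], [L → .] }  — shift, 2 reduces
  I1: { [C' → C .] }  — accept
  I2: { [C → E . ( (], [L → E .] }  — shift, reduce
  I3: { [C → L . L], [E → . b], [E → .], [L → . E], [L → .] }  — shift, 2 reduces
  I4: { [E → b .] }  — reduce
  I5: { [C → num . b E], [C → num .] }  — shift, reduce
  I6: { [C → num b . E], [E → . b], [E → .] }  — shift, reduce
  I7: { [C → num b E .] }  — reduce
  I8: { [L → E .] }  — reduce
  I9: { [C → L L .] }  — reduce
  I10: { [C → E ( . (] }  — shift
  I11: { [C → E ( ( .] }  — reduce

I0 contains complete items [E → .], [L → .] — reduce-reduce conflict.
I3 contains complete items [E → .], [L → .] — reduce-reduce conflict.

Answer: Yes — I0: [E → .] vs [L → .]; I3: [E → .] vs [L → .]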